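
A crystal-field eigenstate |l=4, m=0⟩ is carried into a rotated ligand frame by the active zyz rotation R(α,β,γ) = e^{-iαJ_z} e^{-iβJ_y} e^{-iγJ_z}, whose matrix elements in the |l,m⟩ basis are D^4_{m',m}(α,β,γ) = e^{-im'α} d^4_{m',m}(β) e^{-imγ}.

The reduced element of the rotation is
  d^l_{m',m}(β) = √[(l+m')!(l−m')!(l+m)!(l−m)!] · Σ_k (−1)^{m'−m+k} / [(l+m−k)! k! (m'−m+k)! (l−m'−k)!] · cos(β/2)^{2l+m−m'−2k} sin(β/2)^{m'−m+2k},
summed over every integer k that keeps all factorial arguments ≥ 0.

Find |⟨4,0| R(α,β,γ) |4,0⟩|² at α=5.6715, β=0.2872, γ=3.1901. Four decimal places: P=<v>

P=0.3931

First d^4_{0,0}(β=0.2872), then the phase factors e^{-i(0)α} and e^{-i(0)γ}:
Half-angle: c=0.989707, s=0.143107. N=√(24·24·24·24)=576.000000
The bounds max(0,m−m')=0 and min(l+m,l−m')=4 give 5 terms
  k=0: (−1)^0·576.0000/(576)·0.9897^8·0.1431^0 = +0.920564
  k=1: (−1)^1·576.0000/(36)·0.9897^6·0.1431^2 = -0.307951
  k=2: (−1)^2·576.0000/(16)·0.9897^4·0.1431^4 = +0.014487
  k=3: (−1)^3·576.0000/(36)·0.9897^2·0.1431^6 = -0.000135
  k=4: (−1)^4·576.0000/(576)·0.9897^0·0.1431^8 = +0.000000
d^4_{0,0}(0.2872) = +0.920564 -0.307951 +0.014487 -0.000135 +0.000000 = +0.626965
|D^4_{0,0}|² = |d^4_{0,0}(β)|² = (+0.626965)² = 0.393085 (the z-rotation phases have unit modulus)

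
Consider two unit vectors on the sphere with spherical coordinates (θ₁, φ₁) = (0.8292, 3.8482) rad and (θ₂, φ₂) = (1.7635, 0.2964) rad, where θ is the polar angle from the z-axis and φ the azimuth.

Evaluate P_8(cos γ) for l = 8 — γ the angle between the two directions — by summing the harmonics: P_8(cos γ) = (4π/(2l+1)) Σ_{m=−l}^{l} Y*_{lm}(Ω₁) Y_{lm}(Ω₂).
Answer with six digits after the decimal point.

Expand P_8 via completeness: Σ_{m} conj(Y_{8,m}) at Ω₁ times Y_{8,m} at Ω₂ —
  m=-8: (0.036398, -0.026556) × (-0.318538, -0.309119) = (-0.019803, -0.002792)  (running Σ = (-0.019803, -0.002792))
  m=-7: (-0.038257, 0.160595) × (0.167308, 0.303363) = (-0.055119, 0.015263)  (running Σ = (-0.074922, 0.012471))
  m=-6: (-0.161020, -0.314847) × (0.031200, 0.148120) = (0.041611, -0.033674)  (running Σ = (-0.033311, -0.021203))
  m=-5: (0.425469, 0.175610) × (0.030815, -0.346117) = (0.073892, -0.141851)  (running Σ = (0.040581, -0.163053))
  m=-4: (-0.253736, 0.082726) × (0.015786, -0.038935) = (-0.000785, 0.011185)  (running Σ = (0.039797, -0.151868))
  m=-3: (-0.091855, 0.150147) × (-0.209145, 0.257789) = (-0.019495, -0.055082)  (running Σ = (0.020301, -0.206950))
  m=-2: (-0.058620, -0.368912) × (0.006453, -0.004347) = (-0.001982, -0.002126)  (running Σ = (0.018320, -0.209076))
  m=-1: (-0.005570, -0.004755) × (0.307585, -0.093935) = (-0.002160, -0.000939)  (running Σ = (0.016160, -0.210015))
  m=0: (0.369897, -0.000000) × (-0.022463, 0.000000) = (-0.008309, 0.000000)  (running Σ = (0.007851, -0.210015))
  m=1: (0.005570, -0.004755) × (-0.307585, -0.093935) = (-0.002160, 0.000939)  (running Σ = (0.005691, -0.209076))
  m=2: (-0.058620, 0.368912) × (0.006453, 0.004347) = (-0.001982, 0.002126)  (running Σ = (0.003709, -0.206950))
  m=3: (0.091855, 0.150147) × (0.209145, 0.257789) = (-0.019495, 0.055082)  (running Σ = (-0.015786, -0.151868))
  m=4: (-0.253736, -0.082726) × (0.015786, 0.038935) = (-0.000785, -0.011185)  (running Σ = (-0.016571, -0.163053))
  m=5: (-0.425469, 0.175610) × (-0.030815, -0.346117) = (0.073892, 0.141851)  (running Σ = (0.057321, -0.021203))
  m=6: (-0.161020, 0.314847) × (0.031200, -0.148120) = (0.041611, 0.033674)  (running Σ = (0.098933, 0.012471))
  m=7: (0.038257, 0.160595) × (-0.167308, 0.303363) = (-0.055119, -0.015263)  (running Σ = (0.043814, -0.002792))
  m=8: (0.036398, 0.026556) × (-0.318538, 0.309119) = (-0.019803, 0.002792)  (running Σ = (0.024010, 0.000000))
Total Σ_m = (0.024010, 0.000000). Multiply by 0.739198: (0.017748, 0.000000). P_8(cos γ) = 0.017748

0.017748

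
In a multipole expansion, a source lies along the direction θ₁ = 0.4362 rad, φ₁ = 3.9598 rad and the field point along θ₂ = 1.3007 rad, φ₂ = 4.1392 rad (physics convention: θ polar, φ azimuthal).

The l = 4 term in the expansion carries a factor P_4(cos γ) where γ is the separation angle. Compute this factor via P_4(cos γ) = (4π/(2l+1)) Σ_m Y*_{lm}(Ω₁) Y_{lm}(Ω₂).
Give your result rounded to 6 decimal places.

-0.427482

Addition theorem: P_4(cos γ) = (4π/9) Σ_m Y*_{lm}(Ω₁) Y_{lm}(Ω₂), m = −4…4:
  m=-4: Y*=-0.013980-0.001845i  Y=-0.252291+0.286518i  product +0.004056-0.003540i
  m=-3: Y*=+0.066152-0.054262i  Y=+0.295650+0.044311i  product +0.021962-0.013111i
  m=-2: Y*=-0.018601+0.283059i  Y=+0.064182+0.142033i  product -0.041397+0.015525i
  m=-1: Y*=-0.340591-0.363707i  Y=+0.165045-0.255695i  product -0.149211+0.027059i
  m=+0: Y*=+0.208931-0.000000i  Y=+0.110181+0.000000i  product +0.023020+0.000000i
  m=+1: Y*=+0.340591-0.363707i  Y=-0.165045-0.255695i  product -0.149211-0.027059i
  m=+2: Y*=-0.018601-0.283059i  Y=+0.064182-0.142033i  product -0.041397-0.015525i
  m=+3: Y*=-0.066152-0.054262i  Y=-0.295650+0.044311i  product +0.021962+0.013111i
  m=+4: Y*=-0.013980+0.001845i  Y=-0.252291-0.286518i  product +0.004056+0.003540i
Accumulated sum -0.306161+0.000000i; after 4π/(2l+1) scaling, -0.427482+0.000000i ⇒ P_4 = -0.427482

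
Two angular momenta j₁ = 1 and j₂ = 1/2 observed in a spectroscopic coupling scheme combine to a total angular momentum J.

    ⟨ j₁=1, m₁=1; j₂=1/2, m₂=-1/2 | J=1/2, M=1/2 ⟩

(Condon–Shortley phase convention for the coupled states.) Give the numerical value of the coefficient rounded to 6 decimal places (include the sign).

triangle: 1!·1!·0!/3! = 1/6
(j±m)!: 2!·0!·0!·1!·1!·0! = 2
prefactor² = (2J+1)·Δ·N² = 2/3
  k=0: +1/(0!·1!·0!·0!·1!·0!) = 1
Σ = 1  ⇒  CG² = 2/3·1² = 2/3
CG = +√(2/3) = +0.816497

+√(2/3) = +0.816497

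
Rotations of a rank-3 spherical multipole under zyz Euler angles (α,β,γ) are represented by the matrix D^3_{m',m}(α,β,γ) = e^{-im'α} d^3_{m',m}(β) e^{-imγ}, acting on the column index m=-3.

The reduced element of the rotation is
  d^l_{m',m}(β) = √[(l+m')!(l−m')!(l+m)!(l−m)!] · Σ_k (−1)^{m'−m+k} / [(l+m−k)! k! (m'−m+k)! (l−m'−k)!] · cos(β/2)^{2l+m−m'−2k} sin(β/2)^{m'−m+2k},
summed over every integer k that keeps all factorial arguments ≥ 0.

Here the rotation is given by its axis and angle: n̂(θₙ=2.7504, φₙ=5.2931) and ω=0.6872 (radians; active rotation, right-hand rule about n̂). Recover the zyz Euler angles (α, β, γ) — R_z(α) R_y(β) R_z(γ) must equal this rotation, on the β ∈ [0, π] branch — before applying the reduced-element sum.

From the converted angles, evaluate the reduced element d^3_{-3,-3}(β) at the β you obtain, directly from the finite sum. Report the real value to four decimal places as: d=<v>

d=0.9513

Axis–angle → zyz. n̂ = (sinθₙcosφₙ, sinθₙsinφₙ, cosθₙ) = (+0.209183, -0.318787, -0.924455), ω = 0.6872.
R = I cosω + sinω [n̂]ₓ + (1−cosω) n̂n̂ᵀ gives
  R = [+0.782957, +0.571315, -0.246123; -0.601587, +0.796092, -0.065810; +0.158338, +0.199591, +0.967002]
β = atan2(√(R₁₃²+R₂₃²), R₃₃) = 0.257610; α = atan2(R₂₃, R₁₃) mod 2π = 3.402868; γ = atan2(R₃₂, −R₃₁) mod 2π = 2.241446
d^3_{-3,-3}(β=0.2576) via the finite sum:
With c≡cos(β/2)=0.991716 and s≡sin(β/2)=0.128449, N=[1·720·1·720]^{1/2}=720.000000
k: max(0,(-3)−(-3))=0 … min(3+(-3),3−(-3))=0
  k=0: (−1)^0·720.0000/(720)·0.9917^6·0.1284^0 = +0.951315
d^3_{-3,-3}(0.2576) = +0.951315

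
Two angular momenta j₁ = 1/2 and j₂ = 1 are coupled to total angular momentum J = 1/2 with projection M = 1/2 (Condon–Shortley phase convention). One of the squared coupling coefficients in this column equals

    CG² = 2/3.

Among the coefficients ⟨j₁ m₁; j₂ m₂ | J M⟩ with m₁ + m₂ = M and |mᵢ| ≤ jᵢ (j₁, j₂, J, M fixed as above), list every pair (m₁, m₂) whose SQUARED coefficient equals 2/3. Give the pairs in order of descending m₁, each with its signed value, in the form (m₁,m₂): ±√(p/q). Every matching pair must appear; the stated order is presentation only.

Admissible pairs with m₁+m₂ = M = 1/2: (-1/2,1), (1/2,0)
  (m₁,m₂)=(1/2,0): CG² = 1/3, CG = +√(1/3)
  (m₁,m₂)=(-1/2,1): CG² = 2/3, CG = −√(2/3)   ← matches the target
Pairs with CG² = 2/3: (-1/2,1): −√(2/3)

(-1/2,1): −√(2/3)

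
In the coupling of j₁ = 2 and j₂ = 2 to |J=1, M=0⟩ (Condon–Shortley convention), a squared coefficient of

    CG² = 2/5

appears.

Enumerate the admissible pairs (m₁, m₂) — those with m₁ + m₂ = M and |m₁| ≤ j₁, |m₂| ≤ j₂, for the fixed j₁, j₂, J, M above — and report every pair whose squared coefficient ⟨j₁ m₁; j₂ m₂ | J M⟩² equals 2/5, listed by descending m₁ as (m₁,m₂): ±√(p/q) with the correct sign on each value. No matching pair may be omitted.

(2,-2): +√(2/5); (-2,2): −√(2/5)

Admissible pairs with m₁+m₂ = M = 0: (-2,2), (-1,1), (0,0), (1,-1), (2,-2)
  (m₁,m₂)=(2,-2): CG² = 2/5, CG = +√(2/5)   ← matches the target
  (m₁,m₂)=(1,-1): CG² = 1/10, CG = −√(1/10)
  (m₁,m₂)=(0,0): CG² = 0/1, CG = 0
  (m₁,m₂)=(-1,1): CG² = 1/10, CG = +√(1/10)
  (m₁,m₂)=(-2,2): CG² = 2/5, CG = −√(2/5)   ← matches the target
Pairs with CG² = 2/5: (2,-2): +√(2/5); (-2,2): −√(2/5)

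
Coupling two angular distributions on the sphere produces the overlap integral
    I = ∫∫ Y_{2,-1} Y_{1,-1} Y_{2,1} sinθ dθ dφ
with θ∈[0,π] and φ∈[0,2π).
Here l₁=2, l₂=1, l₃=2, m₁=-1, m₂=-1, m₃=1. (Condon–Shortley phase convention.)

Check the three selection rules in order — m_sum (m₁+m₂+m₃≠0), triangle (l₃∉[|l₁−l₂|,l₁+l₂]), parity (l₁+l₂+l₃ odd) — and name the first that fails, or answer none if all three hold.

Σmᵢ = -1  ✗
l₃∈[|l₁−l₂|,l₁+l₂]=[1,3], have l₃=2
Σlᵢ = 5 ⇒ odd

m_sum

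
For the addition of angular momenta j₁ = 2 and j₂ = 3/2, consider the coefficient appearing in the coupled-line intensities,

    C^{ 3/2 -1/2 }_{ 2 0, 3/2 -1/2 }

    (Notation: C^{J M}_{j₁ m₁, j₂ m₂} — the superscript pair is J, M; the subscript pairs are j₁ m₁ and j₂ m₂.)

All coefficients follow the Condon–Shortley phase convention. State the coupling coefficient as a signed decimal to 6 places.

-0.447214

√[4·2!2!1!/6! · 2!2!1!2!1!2!] = √(16/45)
  +(−1)^0/∏(0,2,2,1,0,0)! = 1/4  (running 1/4)
  +(−1)^1/∏(1,1,1,0,1,1)! = -1  (running -3/4)
⟨..|..⟩ = √(16/45)·(-3/4) = -0.447214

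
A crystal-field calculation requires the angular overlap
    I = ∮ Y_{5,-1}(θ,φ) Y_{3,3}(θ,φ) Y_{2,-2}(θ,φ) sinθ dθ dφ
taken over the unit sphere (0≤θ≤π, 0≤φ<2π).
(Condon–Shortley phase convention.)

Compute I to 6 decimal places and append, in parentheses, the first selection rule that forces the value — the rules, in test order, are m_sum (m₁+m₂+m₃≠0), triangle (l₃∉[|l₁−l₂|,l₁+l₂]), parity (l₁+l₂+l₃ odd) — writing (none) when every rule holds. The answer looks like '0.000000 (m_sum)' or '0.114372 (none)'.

m-sum 0 ✓  L=10 even ✓  2≤2≤8 ✓
Π(2lᵢ+1) = 11×7×5 = 385
triangle coeff Δ(5,3,2) = 1/2310
Σ_t [3,3]: t=3:−1/144 = -1/144
(3j)²=10/231 [(5 3 2; 0 0 0)], sign=-1
Σ_t [6,6]: t=6:+1/17280 = 1/17280
(3j)²=1/2310 [(5 3 2; -1 3 -2)], sign=+1
⇒ 4πI² = 5/693
I = (-1)√(5/693/(4π)) = -0.02396147
No selection rule forces the value: the integral is nonzero (none).

-0.023961 (none)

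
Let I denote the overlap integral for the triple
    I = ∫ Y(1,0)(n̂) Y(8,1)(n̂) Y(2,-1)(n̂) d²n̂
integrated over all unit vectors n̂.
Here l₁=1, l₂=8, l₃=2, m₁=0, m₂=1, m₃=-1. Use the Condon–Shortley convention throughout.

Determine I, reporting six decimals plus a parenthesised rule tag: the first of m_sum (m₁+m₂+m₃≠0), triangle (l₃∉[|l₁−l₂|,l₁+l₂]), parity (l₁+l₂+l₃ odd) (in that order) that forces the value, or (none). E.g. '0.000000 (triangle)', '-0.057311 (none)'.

l₃=2 ∉ [7,9] — triangle fails ⇒ I = 0

0.000000 (triangle)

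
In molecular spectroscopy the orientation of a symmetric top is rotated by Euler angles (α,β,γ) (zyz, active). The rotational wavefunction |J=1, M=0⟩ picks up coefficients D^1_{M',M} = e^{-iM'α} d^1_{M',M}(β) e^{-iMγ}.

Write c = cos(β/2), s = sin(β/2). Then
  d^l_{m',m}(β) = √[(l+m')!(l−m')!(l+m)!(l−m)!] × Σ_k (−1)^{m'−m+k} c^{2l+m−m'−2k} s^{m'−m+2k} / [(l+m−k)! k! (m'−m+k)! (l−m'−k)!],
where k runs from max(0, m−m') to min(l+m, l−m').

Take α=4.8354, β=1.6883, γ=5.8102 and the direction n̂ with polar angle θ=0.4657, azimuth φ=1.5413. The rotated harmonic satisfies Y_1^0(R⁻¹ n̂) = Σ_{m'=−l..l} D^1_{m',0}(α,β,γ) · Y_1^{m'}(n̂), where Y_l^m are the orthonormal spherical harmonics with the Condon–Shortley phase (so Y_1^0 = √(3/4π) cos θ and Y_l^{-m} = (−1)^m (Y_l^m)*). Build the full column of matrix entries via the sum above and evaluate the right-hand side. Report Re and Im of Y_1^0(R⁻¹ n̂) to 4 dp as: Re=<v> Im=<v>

Need the full column D^1_{m',0} for m'=−1..1 at α=4.8354, β=1.6883, γ=5.8102.
cos(β/2)=0.664367, sin(β/2)=0.747407
d^1_{-1,0}: single k=1 term ⇒ +0.702231;  D = +0.086164-0.696925i
d^1_{0,0}: k∈[0..1] ⇒ +0.441383 -0.558617 = -0.117233;  D = -0.117233+0.000000i
d^1_{1,0}: single k=0 term ⇒ -0.702231;  D = -0.086164-0.696925i
Y_1^{m'}(θ=0.4657,φ=1.5413) and Σ D·Y over m':
  (+0.0862-0.6969i)·(+0.0046-0.1551i)  (-0.1172+0.0000i)·(+0.4366+0.0000i)  (-0.0862-0.6969i)·(-0.0046-0.1551i)
Y_1^0(R⁻¹ n̂) = -0.266545+0.000000i

Re=-0.2665 Im=0.0000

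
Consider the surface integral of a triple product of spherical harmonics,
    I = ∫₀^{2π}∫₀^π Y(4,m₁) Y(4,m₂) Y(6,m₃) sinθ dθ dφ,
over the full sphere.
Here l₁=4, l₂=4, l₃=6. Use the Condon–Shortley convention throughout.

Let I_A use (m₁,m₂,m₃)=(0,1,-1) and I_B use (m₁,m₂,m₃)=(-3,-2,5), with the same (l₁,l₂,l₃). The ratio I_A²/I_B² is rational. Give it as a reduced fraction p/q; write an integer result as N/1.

Same 4,4,6: normalisation and zero-m 3j drop out of the ratio.
A: Δ: 2! 6! 6! / 15! → 1/1261260; sum: t=0:+1/11520 t=1:−1/1728 t=2:+1/3456 = -7/34560; 3j²(4 4 6; 0 1 -1) = Δ·Π!·Σ² = 7/858  (sign +1)
B: Δ: 2! 6! 6! / 15! → 1/1261260; sum: t=1:−1/86400 t=2:+1/172800 = -1/172800; 3j²(4 4 6; -3 -2 5) = Δ·Π!·Σ² = 1/130  (sign +1)
I_A²/I_B² = (7/858)/(1/130) = 35/33

35/33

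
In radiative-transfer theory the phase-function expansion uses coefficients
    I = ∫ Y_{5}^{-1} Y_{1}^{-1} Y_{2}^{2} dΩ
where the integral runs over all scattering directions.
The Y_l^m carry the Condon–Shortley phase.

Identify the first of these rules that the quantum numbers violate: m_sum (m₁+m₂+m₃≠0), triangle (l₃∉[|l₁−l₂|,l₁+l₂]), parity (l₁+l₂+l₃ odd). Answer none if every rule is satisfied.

triangle

m₁+m₂+m₃ = -1 − 1 + 2 = 0  ✓
triangle: need |l₁−l₂| ≤ l₃ ≤ l₁+l₂ = [4,6]; l₃=2 is outside  ✗
parity: l₁+l₂+l₃ = 8 is even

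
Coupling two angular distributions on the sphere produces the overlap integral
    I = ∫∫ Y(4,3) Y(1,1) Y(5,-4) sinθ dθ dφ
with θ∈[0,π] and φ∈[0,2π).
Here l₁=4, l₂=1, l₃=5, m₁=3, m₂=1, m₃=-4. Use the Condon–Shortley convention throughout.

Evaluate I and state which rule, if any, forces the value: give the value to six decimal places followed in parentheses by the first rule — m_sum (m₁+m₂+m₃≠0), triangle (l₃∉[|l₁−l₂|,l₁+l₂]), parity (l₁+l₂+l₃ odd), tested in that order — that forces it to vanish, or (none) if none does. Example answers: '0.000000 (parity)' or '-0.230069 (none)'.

0.294638 (none)

Checks pass: Σm=0; 10 even; l₃=5∈[3,5].
(2·4+1)(2·1+1)(2·5+1) = 297
Δ: 0! 8! 2! / 11! → 1/495
sum: t=0:+1/576 = 1/576
3j²(4 1 5; 0 0 0) = Δ·Π!·Σ² = 5/99  (sign -1)
sum: t=0:+1/10080 = 1/10080
3j²(4 1 5; 3 1 -4) = Δ·Π!·Σ² = 4/55  (sign -1)
combine: 4πI² = 297·5/99·4/55 = 12/11
take √, sign +1: I = 0.29463840
No selection rule forces the value: the integral is nonzero (none).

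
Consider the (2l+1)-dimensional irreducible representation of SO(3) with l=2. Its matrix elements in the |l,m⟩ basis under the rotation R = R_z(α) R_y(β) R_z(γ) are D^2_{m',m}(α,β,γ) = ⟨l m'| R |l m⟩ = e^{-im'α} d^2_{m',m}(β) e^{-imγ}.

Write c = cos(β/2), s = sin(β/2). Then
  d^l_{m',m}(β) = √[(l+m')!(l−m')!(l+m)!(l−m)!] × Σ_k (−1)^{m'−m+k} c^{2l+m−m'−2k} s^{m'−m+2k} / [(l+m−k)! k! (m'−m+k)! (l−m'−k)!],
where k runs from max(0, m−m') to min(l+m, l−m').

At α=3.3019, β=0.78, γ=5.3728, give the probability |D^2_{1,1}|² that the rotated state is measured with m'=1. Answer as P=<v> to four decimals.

P=0.1302

First d^2_{1,1}(β=0.7800), then the phase factors e^{-i(1)α} and e^{-i(1)γ}:
Half-angle: c=0.924909, s=0.380188. N=√(6·1·6·1)=6.000000
The bounds max(0,m−m')=0 and min(l+m,l−m')=1 give 2 terms
  k=0: (−1)^0·6.0000/(6)·0.9249^4·0.3802^0 = +0.731806
  k=1: (−1)^1·6.0000/(2)·0.9249^2·0.3802^2 = -0.370951
d^2_{1,1}(0.7800) = +0.731806 -0.370951 = +0.360855
|D^2_{1,1}|² = |d^2_{1,1}(β)|² = (+0.360855)² = 0.130216 (the z-rotation phases have unit modulus)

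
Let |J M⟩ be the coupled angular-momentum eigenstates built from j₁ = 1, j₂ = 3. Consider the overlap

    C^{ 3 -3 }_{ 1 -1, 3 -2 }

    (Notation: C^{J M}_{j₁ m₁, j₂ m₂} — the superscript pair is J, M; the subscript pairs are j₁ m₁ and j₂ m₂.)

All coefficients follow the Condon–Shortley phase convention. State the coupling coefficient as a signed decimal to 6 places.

triangle: 1!·1!·5!/8! = 120/40320
(j±m)!: 0!·2!·1!·5!·0!·6! = 172800
prefactor² = (2J+1)·Δ·N² = 3600
  k=1: −1/(1!·0!·1!·0!·0!·5!) = -1/120
Σ = -1/120  ⇒  CG² = 3600·(-1/120)² = 1/4
CG = −√(1/4) = -0.500000

-0.500000  (= −√(1/4))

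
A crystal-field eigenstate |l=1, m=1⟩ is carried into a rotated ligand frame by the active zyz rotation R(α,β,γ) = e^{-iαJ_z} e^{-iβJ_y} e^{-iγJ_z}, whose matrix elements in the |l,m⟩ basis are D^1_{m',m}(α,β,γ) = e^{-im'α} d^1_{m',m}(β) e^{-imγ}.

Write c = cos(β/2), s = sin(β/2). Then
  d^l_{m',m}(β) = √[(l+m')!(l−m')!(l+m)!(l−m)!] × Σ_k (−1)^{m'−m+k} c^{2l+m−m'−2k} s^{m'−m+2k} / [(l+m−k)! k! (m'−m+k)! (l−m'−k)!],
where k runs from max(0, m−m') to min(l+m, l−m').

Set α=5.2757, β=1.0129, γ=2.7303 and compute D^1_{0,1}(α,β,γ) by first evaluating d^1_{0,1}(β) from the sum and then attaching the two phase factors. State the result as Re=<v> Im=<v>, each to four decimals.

Split into d^1_{0,1}(β=1.0129) × two z-phases.
With c≡cos(β/2)=0.874472 and s≡sin(β/2)=0.485076, N=[1·1·2·1]^{1/2}=1.414214
k∈{1} keeps every argument non-negative
  k=1: (−1)^0·1.4142/(1)·0.8745^1·0.4851^1 = +0.599889
d^1_{0,1}(1.0129) = +0.599889
Attach z-rotation phases: D = e^{-i(0)(5.2757)}·(+0.599889)·e^{-i(1)(2.7303)} = -0.549861-0.239832i

Re=-0.5499 Im=-0.2398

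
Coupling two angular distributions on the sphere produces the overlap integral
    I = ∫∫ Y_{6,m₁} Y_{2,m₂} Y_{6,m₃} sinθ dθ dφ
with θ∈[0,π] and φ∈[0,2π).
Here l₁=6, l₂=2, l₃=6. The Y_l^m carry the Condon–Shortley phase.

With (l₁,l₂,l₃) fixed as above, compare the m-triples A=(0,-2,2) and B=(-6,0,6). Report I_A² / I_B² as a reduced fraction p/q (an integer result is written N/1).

Shared (l₁,l₂,l₃)=(6,2,6): N and (l;000)² cancel in I_A²/I_B².
A: Δ = 2!·10!·2!/15! = 1/90090; Racah Σ t=0..0: t=0:+1/69120 = 1/69120; ⇒ 3j(6 2 6; 0 -2 2)² = 4/143, sgn +1
B: Δ = 2!·10!·2!/15! = 1/90090; Racah Σ t=2..2: t=2:+1/14515200 = 1/14515200; ⇒ 3j(6 2 6; -6 0 6)² = 22/455, sgn +1
I_A²/I_B² = (4/143)/(22/455) = 70/121

70/121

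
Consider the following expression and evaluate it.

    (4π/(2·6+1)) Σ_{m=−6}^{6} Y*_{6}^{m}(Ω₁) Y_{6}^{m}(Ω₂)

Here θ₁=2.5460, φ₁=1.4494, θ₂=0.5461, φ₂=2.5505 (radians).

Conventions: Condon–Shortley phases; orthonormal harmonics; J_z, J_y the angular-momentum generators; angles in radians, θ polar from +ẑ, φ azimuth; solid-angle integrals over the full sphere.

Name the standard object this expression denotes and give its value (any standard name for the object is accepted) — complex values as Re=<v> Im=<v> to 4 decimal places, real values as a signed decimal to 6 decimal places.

Legendre polynomial (addition theorem), +0.225848

This sum is the spherical-harmonic addition theorem: it equals the Legendre polynomial P_l(cos γ) of the angle γ between the two directions.
Expand P_6 via completeness: Σ_{m} conj(Y_{6,m}) at Ω₁ times Y_{6,m} at Ω₂ —
  [-6]  conj(Y_{6,-6})(Ω₁) = -0.011238+0.010024i ; Y_{6,-6}(Ω₂) = -0.008714-0.003735i ; Δ = +0.000135-0.000045i
  [-5]  conj(Y_{6,-5})(Ω₁) = -0.043907-0.063227i ; Y_{6,-5}(Ω₂) = +0.053104-0.010000i ; Δ = -0.002964-0.002918i
  [-4]  conj(Y_{6,-4})(Ω₁) = +0.204339-0.107836i ; Y_{6,-4}(Ω₂) = -0.130141+0.128030i ; Δ = -0.012787+0.040195i
  [-3]  conj(Y_{6,-3})(Ω₁) = +0.153893+0.403713i ; Y_{6,-3}(Ω₂) = +0.078926-0.384451i ; Δ = +0.167354-0.027301i
  [-2]  conj(Y_{6,-2})(Ω₁) = -0.414108+0.102566i ; Y_{6,-2}(Ω₂) = +0.181539+0.443392i ; Δ = -0.120654-0.164993i
  [-1]  conj(Y_{6,-1})(Ω₁) = +0.001421+0.011646i ; Y_{6,-1}(Ω₂) = -0.104840-0.070362i ; Δ = +0.000670-0.001321i
  [+0]  conj(Y_{6,0})(Ω₁) = -0.421682-0.000000i ; Y_{6,0}(Ω₂) = -0.403456+0.000000i ; Δ = +0.170130+0.000000i
  [+1]  conj(Y_{6,1})(Ω₁) = -0.001421+0.011646i ; Y_{6,1}(Ω₂) = +0.104840-0.070362i ; Δ = +0.000670+0.001321i
  [+2]  conj(Y_{6,2})(Ω₁) = -0.414108-0.102566i ; Y_{6,2}(Ω₂) = +0.181539-0.443392i ; Δ = -0.120654+0.164993i
  [+3]  conj(Y_{6,3})(Ω₁) = -0.153893+0.403713i ; Y_{6,3}(Ω₂) = -0.078926-0.384451i ; Δ = +0.167354+0.027301i
  [+4]  conj(Y_{6,4})(Ω₁) = +0.204339+0.107836i ; Y_{6,4}(Ω₂) = -0.130141-0.128030i ; Δ = -0.012787-0.040195i
  [+5]  conj(Y_{6,5})(Ω₁) = +0.043907-0.063227i ; Y_{6,5}(Ω₂) = -0.053104-0.010000i ; Δ = -0.002964+0.002918i
  [+6]  conj(Y_{6,6})(Ω₁) = -0.011238-0.010024i ; Y_{6,6}(Ω₂) = -0.008714+0.003735i ; Δ = +0.000135+0.000045i
Accumulated sum +0.233641-0.000000i; after 4π/(2l+1) scaling, +0.225848-0.000000i ⇒ P_6 = 0.225848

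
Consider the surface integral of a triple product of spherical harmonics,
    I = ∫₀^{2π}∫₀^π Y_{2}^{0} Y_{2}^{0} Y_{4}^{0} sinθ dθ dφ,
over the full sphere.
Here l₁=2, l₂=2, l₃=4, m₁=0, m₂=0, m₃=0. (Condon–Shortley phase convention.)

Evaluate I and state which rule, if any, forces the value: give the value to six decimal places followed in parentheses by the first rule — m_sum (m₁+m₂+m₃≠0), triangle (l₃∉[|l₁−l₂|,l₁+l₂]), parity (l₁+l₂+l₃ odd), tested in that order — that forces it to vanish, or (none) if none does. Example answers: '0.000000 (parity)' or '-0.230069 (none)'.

0.241796 (none)

Checks pass: Σm=0; 8 even; l₃=4∈[0,4].
(2·2+1)(2·2+1)(2·4+1) = 225
Δ: 0! 4! 4! / 9! → 1/630
sum: t=0:+1/16 = 1/16
3j²(2 2 4; 0 0 0) = Δ·Π!·Σ² = 2/35  (sign +1)
(m-triple is (0,0,0) — same symbol as above.)
combine: 4πI² = 225·2/35·2/35 = 36/49
take √, sign +1: I = 0.24179554
No selection rule forces the value: the integral is nonzero (none).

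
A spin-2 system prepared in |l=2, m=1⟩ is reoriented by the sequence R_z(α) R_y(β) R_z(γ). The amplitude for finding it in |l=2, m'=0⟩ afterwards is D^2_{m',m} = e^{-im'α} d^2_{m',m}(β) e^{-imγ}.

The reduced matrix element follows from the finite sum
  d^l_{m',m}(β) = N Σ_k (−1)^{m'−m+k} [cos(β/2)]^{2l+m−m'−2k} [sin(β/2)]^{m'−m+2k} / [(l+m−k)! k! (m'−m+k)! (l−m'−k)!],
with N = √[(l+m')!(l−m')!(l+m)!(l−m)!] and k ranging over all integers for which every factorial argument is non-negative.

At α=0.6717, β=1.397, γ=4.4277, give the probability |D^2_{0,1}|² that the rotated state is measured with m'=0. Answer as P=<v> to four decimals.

D^2_{0,1}(0.6717,1.3970,4.4277) = e^{-i·0·0.6717}·d^2_{0,1}(1.3970)·e^{-i·1·4.4277}. Compute d first:
Half-angle: c=0.765808, s=0.643070. N=√(2·2·6·1)=4.898979
Admissible k: 1..2 (factorial args all ≥0)
  k=1: (−1)^0·4.8990/(2)·0.7658^3·0.6431^1 = +0.707445
  k=2: (−1)^1·4.8990/(2)·0.7658^1·0.6431^3 = -0.498849
d^2_{0,1}(1.3970) = +0.707445 -0.498849 = +0.208596
|D^2_{0,1}|² = |d^2_{0,1}(β)|² = (+0.208596)² = 0.043512 (the z-rotation phases have unit modulus)

P=0.0435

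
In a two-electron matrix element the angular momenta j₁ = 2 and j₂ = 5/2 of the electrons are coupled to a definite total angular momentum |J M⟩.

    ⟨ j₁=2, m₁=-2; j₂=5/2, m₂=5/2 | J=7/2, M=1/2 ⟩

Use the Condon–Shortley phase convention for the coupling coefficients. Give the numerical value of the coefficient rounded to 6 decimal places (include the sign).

√[8·1!3!4!/9! · 0!4!5!0!4!3!] = √(9216/7)
  +(−1)^1/∏(1,0,3,4,0,0)! = -1/144  (running -1/144)
⟨..|..⟩ = √(9216/7)·(-1/144) = -0.251976

−√(4/63) = -0.251976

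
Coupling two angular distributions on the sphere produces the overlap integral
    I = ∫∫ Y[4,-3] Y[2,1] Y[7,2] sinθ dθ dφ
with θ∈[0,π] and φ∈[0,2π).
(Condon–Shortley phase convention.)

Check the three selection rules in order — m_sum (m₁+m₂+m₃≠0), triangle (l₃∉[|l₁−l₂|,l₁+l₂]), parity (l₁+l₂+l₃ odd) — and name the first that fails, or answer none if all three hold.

triangle

m₁+m₂+m₃ = -3 + 1 + 2 = 0  ✓
triangle: need |l₁−l₂| ≤ l₃ ≤ l₁+l₂ = [2,6]; l₃=7 is outside  ✗
parity: l₁+l₂+l₃ = 13 is odd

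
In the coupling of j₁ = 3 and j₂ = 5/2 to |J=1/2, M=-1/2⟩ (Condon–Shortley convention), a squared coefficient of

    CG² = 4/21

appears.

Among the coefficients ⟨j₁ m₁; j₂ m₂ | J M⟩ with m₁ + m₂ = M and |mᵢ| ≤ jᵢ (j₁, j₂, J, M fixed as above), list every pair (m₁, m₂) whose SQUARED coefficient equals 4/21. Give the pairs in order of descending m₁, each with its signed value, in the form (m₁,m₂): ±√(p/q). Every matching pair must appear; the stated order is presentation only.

(-1,1/2): −√(4/21)

Admissible pairs with m₁+m₂ = M = -1/2: (-3,5/2), (-2,3/2), (-1,1/2), (0,-1/2), (1,-3/2), (2,-5/2)
  (m₁,m₂)=(2,-5/2): CG² = 1/21, CG = +√(1/21)
  (m₁,m₂)=(1,-3/2): CG² = 2/21, CG = −√(2/21)
  (m₁,m₂)=(0,-1/2): CG² = 1/7, CG = +√(1/7)
  (m₁,m₂)=(-1,1/2): CG² = 4/21, CG = −√(4/21)   ← matches the target
  (m₁,m₂)=(-2,3/2): CG² = 5/21, CG = +√(5/21)
  (m₁,m₂)=(-3,5/2): CG² = 2/7, CG = −√(2/7)
Pairs with CG² = 4/21: (-1,1/2): −√(4/21)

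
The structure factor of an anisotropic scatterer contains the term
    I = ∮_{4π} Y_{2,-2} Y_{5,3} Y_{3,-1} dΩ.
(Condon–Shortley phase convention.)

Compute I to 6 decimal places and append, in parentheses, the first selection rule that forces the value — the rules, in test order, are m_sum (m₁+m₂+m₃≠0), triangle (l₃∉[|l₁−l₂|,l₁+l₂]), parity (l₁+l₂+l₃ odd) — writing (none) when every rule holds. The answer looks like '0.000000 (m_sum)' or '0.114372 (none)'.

m-sum 0 ✓  L=10 even ✓  3≤3≤7 ✓
Π(2lᵢ+1) = 5×11×7 = 385
triangle coeff Δ(2,5,3) = 1/2310
Σ_t [2,2]: t=2:+1/144 = 1/144
(3j)²=10/231 [(2 5 3; 0 0 0)], sign=-1
Σ_t [4,4]: t=4:+1/1152 = 1/1152
(3j)²=1/33 [(2 5 3; -2 3 -1)], sign=+1
⇒ 4πI² = 50/99
I = (-1)√(50/99/(4π)) = -0.20047604
No selection rule forces the value: the integral is nonzero (none).

-0.200476 (none)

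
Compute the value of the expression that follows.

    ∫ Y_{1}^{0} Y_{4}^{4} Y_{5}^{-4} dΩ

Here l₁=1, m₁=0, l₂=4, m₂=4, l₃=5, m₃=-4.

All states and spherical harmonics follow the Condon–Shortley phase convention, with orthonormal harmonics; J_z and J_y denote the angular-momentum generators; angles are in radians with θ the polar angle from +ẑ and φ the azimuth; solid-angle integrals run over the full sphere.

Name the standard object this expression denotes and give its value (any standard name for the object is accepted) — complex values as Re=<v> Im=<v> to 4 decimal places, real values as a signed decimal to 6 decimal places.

This is a Gaunt coefficient — the integral of a triple product of spherical harmonics over the sphere.
Rules hold: Σm=0, L=10 even, 3≤5≤5.
N = 3·9·11 = 297
Δ = 0!·2!·8!/11! = 1/495
Racah Σ t=0..0: t=0:+1/576 = 1/576
⇒ 3j(1 4 5; 0 0 0)² = 5/99, sgn -1
Racah Σ t=0..0: t=0:+1/40320 = 1/40320
⇒ 3j(1 4 5; 0 4 -4)² = 1/55, sgn -1
4πI² = N·(3j₀)²·(3jₘ)² = 3/11
I = +1·√(0.272727/4π) = 0.14731920

Gaunt coefficient, +0.147319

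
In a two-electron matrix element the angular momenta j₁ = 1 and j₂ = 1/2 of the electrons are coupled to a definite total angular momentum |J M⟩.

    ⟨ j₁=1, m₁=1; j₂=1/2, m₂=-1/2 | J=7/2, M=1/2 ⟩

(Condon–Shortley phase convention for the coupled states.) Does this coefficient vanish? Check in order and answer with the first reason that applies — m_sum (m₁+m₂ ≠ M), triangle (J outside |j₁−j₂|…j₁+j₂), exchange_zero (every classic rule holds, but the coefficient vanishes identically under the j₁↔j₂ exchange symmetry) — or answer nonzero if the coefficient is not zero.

triangle

m-sum: m₁+m₂ = 1+(-1/2) = 1/2, M = 1/2  ✓
triangle: need |j₁−j₂| ≤ J ≤ j₁+j₂, i.e. J ∈ [1/2, 3/2]; J = 7/2 is outside ✗ ⇒ coefficient is 0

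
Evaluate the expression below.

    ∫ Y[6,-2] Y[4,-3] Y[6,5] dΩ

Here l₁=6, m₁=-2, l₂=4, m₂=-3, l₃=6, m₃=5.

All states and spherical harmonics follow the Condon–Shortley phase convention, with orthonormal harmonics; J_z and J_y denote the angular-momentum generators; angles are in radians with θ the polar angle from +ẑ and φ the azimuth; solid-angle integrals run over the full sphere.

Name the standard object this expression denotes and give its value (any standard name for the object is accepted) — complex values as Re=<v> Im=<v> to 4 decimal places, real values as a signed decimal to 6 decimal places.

This is a Gaunt coefficient — the integral of a triple product of spherical harmonics over the sphere.
m-sum 0 ✓  L=16 even ✓  2≤6≤10 ✓
Π(2lᵢ+1) = 13×9×13 = 1521
triangle coeff Δ(6,4,6) = 1/15315300
Σ_t [0,4]: t=0:+1/829440 t=1:−1/25920 t=2:+1/9216 t=3:−1/25920 t=4:+1/829440 = 7/207360
(3j)²=28/2431 [(6 4 6; 0 0 0)], sign=+1
Σ_t [0,1]: t=0:+1/5806080 t=1:−1/725760 = -1/829440
(3j)²=49/2652 [(6 4 6; -2 -3 5)], sign=+1
⇒ 4πI² = 1029/3179
I = (+1)√(1029/3179/(4π)) = 0.16049352

Gaunt coefficient, +0.160494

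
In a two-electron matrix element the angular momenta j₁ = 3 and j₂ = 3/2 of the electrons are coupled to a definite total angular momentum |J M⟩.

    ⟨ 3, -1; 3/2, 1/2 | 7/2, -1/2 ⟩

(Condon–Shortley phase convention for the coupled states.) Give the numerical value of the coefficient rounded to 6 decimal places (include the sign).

-0.534522  (= −√(2/7))

j₁+j₂−J=1  J+j₁−j₂=5  J−j₁+j₂=2  j₁+j₂+J+1=9
(j₁±m₁, j₂±m₂, J±M) = (2,4,2,1,3,4)
P² = 512/7
sum k=0..1:
  [0] +1/48 = 1/48
  [1] −1/12 = -1/12
S = -1/16
C² = P²·S² = 2/7 ; C = -0.534522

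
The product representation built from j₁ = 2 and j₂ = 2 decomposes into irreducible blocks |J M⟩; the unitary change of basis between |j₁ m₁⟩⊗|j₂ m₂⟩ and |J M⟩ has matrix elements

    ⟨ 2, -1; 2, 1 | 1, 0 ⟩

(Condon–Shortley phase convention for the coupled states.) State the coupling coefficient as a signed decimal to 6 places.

j₁+j₂−J=3  J+j₁−j₂=1  J−j₁+j₂=1  j₁+j₂+J+1=6
(j₁±m₁, j₂±m₂, J±M) = (1,3,3,1,1,1)
P² = 9/10
sum k=2..3:
  [2] +1/2 = 1/2
  [3] −1/6 = -1/6
S = 1/3
C² = P²·S² = 1/10 ; C = +0.316228

+√(1/10) ≈ +0.316228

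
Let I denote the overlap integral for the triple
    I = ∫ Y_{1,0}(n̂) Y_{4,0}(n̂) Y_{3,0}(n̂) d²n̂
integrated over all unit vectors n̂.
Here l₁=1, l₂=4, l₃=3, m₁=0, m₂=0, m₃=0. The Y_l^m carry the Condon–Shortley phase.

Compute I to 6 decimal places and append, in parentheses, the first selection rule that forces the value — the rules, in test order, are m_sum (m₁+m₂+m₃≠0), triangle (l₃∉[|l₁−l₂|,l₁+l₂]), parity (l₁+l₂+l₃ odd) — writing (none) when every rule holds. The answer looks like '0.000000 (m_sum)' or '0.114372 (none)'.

Rules hold: Σm=0, L=8 even, 3≤3≤5.
N = 3·9·7 = 189
Δ = 2!·0!·6!/9! = 1/252
Racah Σ t=1..1: t=1:−1/36 = -1/36
⇒ 3j(1 4 3; 0 0 0)² = 4/63, sgn +1
(m-triple is (0,0,0) — same symbol as above.)
4πI² = N·(3j₀)²·(3jₘ)² = 16/21
I = +1·√(0.761905/4π) = 0.24623252
No selection rule forces the value: the integral is nonzero (none).

0.246233 (none)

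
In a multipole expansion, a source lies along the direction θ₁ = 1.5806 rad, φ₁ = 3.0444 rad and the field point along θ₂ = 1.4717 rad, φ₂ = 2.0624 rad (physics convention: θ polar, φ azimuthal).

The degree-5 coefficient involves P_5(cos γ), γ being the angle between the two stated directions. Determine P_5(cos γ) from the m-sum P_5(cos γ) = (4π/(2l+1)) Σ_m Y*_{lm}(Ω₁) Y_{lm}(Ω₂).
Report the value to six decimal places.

-0.032235

Summing Y*_{l m}(θ₁,φ₁)·Y_{l m}(θ₂,φ₂) over m ∈ [−5, 5]; prefactor 4π/(2·5+1) = 1.142397:
  term(m=-5) = (0.041255, -0.206046)   from Y*(Ω₁)=(-0.410299, 0.216726), Y(Ω₂)=(-0.286011, 0.351110)
  term(m=-4) = (0.001447, 0.001450)   from Y*(Ω₁)=(-0.013312, 0.005453), Y(Ω₂)=(-0.054870, -0.131381)
  term(m=-3) = (-0.105379, 0.020878)   from Y*(Ω₁)=(0.331008, -0.099346), Y(Ω₂)=(-0.309418, -0.029791)
  term(m=-2) = (0.001026, -0.002472)   from Y*(Ω₁)=(0.016296, -0.003208), Y(Ω₂)=(0.089337, -0.134126)
  term(m=-1) = (0.048967, 0.073324)   from Y*(Ω₁)=(-0.318326, 0.031037), Y(Ω₂)=(-0.130131, -0.243031)
  term(m=+0) = (-0.002848, -0.000000)   from Y*(Ω₁)=(-0.017190, -0.000000), Y(Ω₂)=(0.165698, 0.000000)
  term(m=+1) = (0.048967, -0.073324)   from Y*(Ω₁)=(0.318326, 0.031037), Y(Ω₂)=(0.130131, -0.243031)
  term(m=+2) = (0.001026, 0.002472)   from Y*(Ω₁)=(0.016296, 0.003208), Y(Ω₂)=(0.089337, 0.134126)
  term(m=+3) = (-0.105379, -0.020878)   from Y*(Ω₁)=(-0.331008, -0.099346), Y(Ω₂)=(0.309418, -0.029791)
  term(m=+4) = (0.001447, -0.001450)   from Y*(Ω₁)=(-0.013312, -0.005453), Y(Ω₂)=(-0.054870, 0.131381)
  term(m=+5) = (0.041255, 0.206046)   from Y*(Ω₁)=(0.410299, 0.216726), Y(Ω₂)=(0.286011, 0.351110)
Total Σ_m = (-0.028217, 0.000000). Multiply by 1.142397: (-0.032235, 0.000000). P_5(cos γ) = -0.032235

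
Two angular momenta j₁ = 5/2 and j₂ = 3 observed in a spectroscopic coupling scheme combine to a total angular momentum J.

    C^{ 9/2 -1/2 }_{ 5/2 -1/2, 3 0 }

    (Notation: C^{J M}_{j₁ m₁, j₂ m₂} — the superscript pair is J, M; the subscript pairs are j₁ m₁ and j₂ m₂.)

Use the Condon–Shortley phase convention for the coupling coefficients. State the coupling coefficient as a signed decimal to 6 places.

j₁+j₂−J=1  J+j₁−j₂=4  J−j₁+j₂=5  j₁+j₂+J+1=11
(j₁±m₁, j₂±m₂, J±M) = (2,3,3,3,4,5)
P² = 69120/77
sum k=0..1:
  [0] +1/72 = 1/72
  [1] −1/48 = -1/48
S = -1/144
C² = P²·S² = 10/231 ; C = -0.208063

−√(10/231) = -0.208063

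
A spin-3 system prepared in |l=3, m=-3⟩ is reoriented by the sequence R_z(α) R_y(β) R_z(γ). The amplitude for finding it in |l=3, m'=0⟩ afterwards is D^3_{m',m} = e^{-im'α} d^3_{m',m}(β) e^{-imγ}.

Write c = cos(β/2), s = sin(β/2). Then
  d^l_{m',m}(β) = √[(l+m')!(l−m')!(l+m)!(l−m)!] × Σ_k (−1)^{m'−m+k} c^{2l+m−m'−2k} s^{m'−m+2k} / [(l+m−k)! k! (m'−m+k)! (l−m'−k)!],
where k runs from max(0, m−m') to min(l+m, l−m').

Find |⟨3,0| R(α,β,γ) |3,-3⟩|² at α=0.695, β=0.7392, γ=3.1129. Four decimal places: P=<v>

D^3_{0,-3}(0.6950,0.7392,3.1129) = e^{-i·0·0.6950}·d^3_{0,-3}(0.7392)·e^{-i·-3·3.1129}. Compute d first:
c=cos(0.739200/2)=0.932472, s=sin(0.739200/2)=0.361242; N=√[6·6·1·720]=160.996894
k: max(0,(-3)−(0))=0 … min(3+(-3),3−(0))=0
  k=0: (−1)^3·160.9969/(36)·0.9325^3·0.3612^3 = -0.170930
d^3_{0,-3}(0.7392) = -0.170930
|D^3_{0,-3}|² = |d^3_{0,-3}(β)|² = (-0.170930)² = 0.029217 (the z-rotation phases have unit modulus)

P=0.0292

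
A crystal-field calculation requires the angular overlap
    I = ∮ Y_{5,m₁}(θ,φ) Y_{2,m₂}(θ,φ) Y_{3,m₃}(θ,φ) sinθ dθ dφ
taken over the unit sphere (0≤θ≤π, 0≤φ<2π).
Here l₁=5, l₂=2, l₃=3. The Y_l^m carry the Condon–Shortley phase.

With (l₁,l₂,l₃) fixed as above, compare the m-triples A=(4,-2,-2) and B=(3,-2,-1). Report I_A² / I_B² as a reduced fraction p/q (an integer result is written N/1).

9/5

Shared (l₁,l₂,l₃)=(5,2,3): N and (l;000)² cancel in I_A²/I_B².
A: Δ = 4!·6!·0!/11! = 1/2310; Racah Σ t=0..0: t=0:+1/2880 = 1/2880; ⇒ 3j(5 2 3; 4 -2 -2)² = 3/55, sgn -1
B: Δ = 4!·6!·0!/11! = 1/2310; Racah Σ t=0..0: t=0:+1/1152 = 1/1152; ⇒ 3j(5 2 3; 3 -2 -1)² = 1/33, sgn +1
I_A²/I_B² = (3/55)/(1/33) = 9/5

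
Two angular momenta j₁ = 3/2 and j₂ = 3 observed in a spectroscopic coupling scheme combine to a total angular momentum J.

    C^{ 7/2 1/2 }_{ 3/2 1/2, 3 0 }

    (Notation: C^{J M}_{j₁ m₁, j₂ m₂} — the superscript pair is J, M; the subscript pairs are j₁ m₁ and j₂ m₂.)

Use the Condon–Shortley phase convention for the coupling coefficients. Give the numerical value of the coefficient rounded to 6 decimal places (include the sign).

+√(2/21) = +0.308607

triangle: 1!·2!·5!/9! = 240/362880
(j±m)!: 2!·1!·3!·3!·4!·3! = 10368
prefactor² = (2J+1)·Δ·N² = 384/7
  k=0: +1/(0!·1!·1!·3!·1!·2!) = 1/12
  k=1: −1/(1!·0!·0!·2!·2!·3!) = -1/24
Σ = 1/24  ⇒  CG² = 384/7·(1/24)² = 2/21
CG = +√(2/21) = +0.308607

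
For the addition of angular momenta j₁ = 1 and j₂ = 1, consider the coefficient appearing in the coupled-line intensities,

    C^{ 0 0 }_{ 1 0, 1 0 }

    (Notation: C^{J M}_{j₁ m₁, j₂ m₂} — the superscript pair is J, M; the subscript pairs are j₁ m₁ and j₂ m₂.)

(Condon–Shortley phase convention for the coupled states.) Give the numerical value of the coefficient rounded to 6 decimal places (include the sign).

triangle: 2!×0!×0!/3! = 2/6
(j±m)!: 1!×1!×1!×1!×0!×0! = 1
prefactor² = (2J+1)×Δ×N² = 1/3
  k=1: −1/(1!×1!×0!×0!×0!×0!) = -1
Σ = -1  ⇒  CG² = 1/3×(-1)² = 1/3
CG = −√(1/3) = -0.577350

-0.577350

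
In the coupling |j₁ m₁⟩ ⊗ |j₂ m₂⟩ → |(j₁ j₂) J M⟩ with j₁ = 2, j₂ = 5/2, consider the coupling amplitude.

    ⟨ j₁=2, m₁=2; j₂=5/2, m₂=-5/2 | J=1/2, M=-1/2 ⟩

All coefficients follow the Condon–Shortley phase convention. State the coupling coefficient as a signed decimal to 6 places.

√[2·4!0!1!/6! · 4!0!0!5!0!1!] = √(192)
  +(−1)^0/∏(0,4,0,0,0,1)! = 1/24  (running 1/24)
⟨..|..⟩ = √(192)·(1/24) = +0.577350

+√(1/3) = +0.577350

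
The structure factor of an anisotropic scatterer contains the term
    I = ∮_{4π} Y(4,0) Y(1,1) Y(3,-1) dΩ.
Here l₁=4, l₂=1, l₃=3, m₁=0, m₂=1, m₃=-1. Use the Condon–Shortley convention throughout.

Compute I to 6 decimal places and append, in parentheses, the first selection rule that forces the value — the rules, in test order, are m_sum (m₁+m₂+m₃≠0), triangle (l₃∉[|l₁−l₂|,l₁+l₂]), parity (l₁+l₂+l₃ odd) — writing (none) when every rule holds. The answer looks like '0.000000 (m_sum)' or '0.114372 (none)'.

0.150786 (none)

Rules hold: Σm=0, L=8 even, 3≤3≤5.
N = 9·3·7 = 189
Δ = 2!·6!·0!/9! = 1/252
Racah Σ t=1..1: t=1:−1/36 = -1/36
⇒ 3j(4 1 3; 0 0 0)² = 4/63, sgn +1
Racah Σ t=2..2: t=2:+1/96 = 1/96
⇒ 3j(4 1 3; 0 1 -1)² = 1/42, sgn +1
4πI² = N·(3j₀)²·(3jₘ)² = 2/7
I = +1·√(0.285714/4π) = 0.15078601
No selection rule forces the value: the integral is nonzero (none).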